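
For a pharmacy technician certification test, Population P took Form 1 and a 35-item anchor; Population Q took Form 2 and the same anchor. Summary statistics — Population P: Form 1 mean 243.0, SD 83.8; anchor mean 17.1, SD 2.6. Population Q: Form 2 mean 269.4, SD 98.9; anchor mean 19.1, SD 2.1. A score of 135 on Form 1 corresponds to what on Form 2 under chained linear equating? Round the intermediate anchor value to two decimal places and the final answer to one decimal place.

17.4

Form 1 → anchor (Population P): v = (2.6/83.8)(135 − 243.0) + 17.1 = 13.75
anchor → Form 2 (Population Q): y = (98.9/2.1)(13.75 − 19.1) + 269.4 = 17.4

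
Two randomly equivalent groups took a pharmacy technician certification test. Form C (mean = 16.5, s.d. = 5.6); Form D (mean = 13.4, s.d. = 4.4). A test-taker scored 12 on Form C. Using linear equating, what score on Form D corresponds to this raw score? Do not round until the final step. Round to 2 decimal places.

9.86

Linear equating: y = (SD_Y/SD_X)(x − M_X) + M_Y
y = (4.4/5.6)(12 − 16.5) + 13.4
y = 0.785714 × -4.5 + 13.4 = -3.5357 + 13.4 = 9.86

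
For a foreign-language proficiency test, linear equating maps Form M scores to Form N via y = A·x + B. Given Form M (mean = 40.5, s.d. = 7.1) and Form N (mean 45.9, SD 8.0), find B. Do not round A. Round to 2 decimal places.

0.27

A = SD_Y / SD_X = 8.0 / 7.1 = 1.126761
B = M_Y − A·M_X = 45.9 − 1.126761 × 40.5 = 0.27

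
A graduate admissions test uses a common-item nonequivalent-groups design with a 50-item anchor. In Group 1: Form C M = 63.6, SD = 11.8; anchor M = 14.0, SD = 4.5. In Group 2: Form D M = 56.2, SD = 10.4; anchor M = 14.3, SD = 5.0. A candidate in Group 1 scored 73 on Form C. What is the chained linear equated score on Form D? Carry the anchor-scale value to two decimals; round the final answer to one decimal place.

63.0

Form C → anchor (Group 1): v = (4.5/11.8)(73 − 63.6) + 14.0 = 17.58
anchor → Form D (Group 2): y = (10.4/5.0)(17.58 − 14.3) + 56.2 = 63.0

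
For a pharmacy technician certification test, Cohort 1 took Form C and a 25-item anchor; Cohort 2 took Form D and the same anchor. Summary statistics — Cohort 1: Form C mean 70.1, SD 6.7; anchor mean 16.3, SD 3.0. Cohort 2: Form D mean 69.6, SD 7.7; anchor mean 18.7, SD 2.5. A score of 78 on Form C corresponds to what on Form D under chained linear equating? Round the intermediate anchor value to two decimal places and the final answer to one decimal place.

73.1

Form C → anchor (Cohort 1): v = (3.0/6.7)(78 − 70.1) + 16.3 = 19.84
anchor → Form D (Cohort 2): y = (7.7/2.5)(19.84 − 18.7) + 69.6 = 73.1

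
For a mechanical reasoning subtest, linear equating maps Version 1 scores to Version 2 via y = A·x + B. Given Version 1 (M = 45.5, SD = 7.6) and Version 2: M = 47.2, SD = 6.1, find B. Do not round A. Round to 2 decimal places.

10.68

A = SD_Y / SD_X = 6.1 / 7.6 = 0.802632
B = M_Y − A·M_X = 47.2 − 0.802632 × 45.5 = 10.68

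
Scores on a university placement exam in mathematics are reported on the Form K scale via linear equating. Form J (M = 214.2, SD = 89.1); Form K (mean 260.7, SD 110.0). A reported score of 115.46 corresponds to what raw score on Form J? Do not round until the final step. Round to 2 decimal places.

Invert y = (SD_Y/SD_X)(x − M_X) + M_Y:
x = (SD_X/SD_Y)(y − M_Y) + M_X = (89.1/110.0)(115.46 − 260.7) + 214.2
x = 0.810000 × -145.240 + 214.2 = 96.56

96.56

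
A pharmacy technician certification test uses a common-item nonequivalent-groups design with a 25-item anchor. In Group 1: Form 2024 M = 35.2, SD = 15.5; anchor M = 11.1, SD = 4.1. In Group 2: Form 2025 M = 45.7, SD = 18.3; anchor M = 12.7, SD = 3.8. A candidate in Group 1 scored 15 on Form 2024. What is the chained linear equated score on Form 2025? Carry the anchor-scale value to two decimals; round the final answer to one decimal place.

12.3

Form 2024 → anchor (Group 1): v = (4.1/15.5)(15 − 35.2) + 11.1 = 5.76
anchor → Form 2025 (Group 2): y = (18.3/3.8)(5.76 − 12.7) + 45.7 = 12.3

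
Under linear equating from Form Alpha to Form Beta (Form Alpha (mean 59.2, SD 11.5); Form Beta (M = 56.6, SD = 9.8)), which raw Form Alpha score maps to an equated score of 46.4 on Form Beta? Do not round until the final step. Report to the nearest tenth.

Invert y = (SD_Y/SD_X)(x − M_X) + M_Y:
x = (SD_X/SD_Y)(y − M_Y) + M_X = (11.5/9.8)(46.4 − 56.6) + 59.2
x = 1.173469 × -10.200 + 59.2 = 47.2

47.2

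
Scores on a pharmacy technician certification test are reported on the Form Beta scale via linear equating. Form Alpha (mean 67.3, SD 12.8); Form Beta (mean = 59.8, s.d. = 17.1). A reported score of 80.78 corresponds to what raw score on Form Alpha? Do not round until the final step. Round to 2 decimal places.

Invert y = (SD_Y/SD_X)(x − M_X) + M_Y:
x = (SD_X/SD_Y)(y − M_Y) + M_X = (12.8/17.1)(80.78 − 59.8) + 67.3
x = 0.748538 × 20.980 + 67.3 = 83.00

83.00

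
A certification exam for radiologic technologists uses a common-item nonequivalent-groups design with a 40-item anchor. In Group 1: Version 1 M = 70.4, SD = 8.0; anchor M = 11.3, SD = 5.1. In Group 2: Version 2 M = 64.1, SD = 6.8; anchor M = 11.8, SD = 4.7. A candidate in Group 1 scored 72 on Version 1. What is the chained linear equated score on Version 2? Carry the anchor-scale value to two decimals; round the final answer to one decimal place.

64.9

Version 1 → anchor (Group 1): v = (5.1/8.0)(72 − 70.4) + 11.3 = 12.32
anchor → Version 2 (Group 2): y = (6.8/4.7)(12.32 − 11.8) + 64.1 = 64.9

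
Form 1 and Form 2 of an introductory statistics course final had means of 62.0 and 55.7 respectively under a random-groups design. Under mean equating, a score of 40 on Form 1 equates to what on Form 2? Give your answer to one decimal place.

Mean equating: y = x + (M_Y − M_X) = 40 + (55.7 − 62.0) = 33.7

33.7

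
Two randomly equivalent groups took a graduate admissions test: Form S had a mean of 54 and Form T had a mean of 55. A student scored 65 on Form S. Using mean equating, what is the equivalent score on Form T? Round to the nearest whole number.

Mean equating: y = x + (M_Y − M_X) = 65 + (55 − 54) = 66

66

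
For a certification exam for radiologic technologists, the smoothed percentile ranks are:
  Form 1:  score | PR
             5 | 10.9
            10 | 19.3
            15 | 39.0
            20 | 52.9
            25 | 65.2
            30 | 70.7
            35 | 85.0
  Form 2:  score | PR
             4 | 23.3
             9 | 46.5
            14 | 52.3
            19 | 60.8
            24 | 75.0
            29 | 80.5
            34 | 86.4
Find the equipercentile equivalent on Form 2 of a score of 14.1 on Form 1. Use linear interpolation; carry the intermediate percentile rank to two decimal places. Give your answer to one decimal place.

PR of 14.1 on Form 1: 19.3 + (14.1 − 10)/(15 − 10) × (39.0 − 19.3) = 35.45
On Form 2, PR 35.45 falls between score 4 (PR 23.3) and 9 (PR 46.5).
Interpolate: 4 + (35.45 − 23.3)/(46.5 − 23.3) × (9 − 4) = 6.6

6.6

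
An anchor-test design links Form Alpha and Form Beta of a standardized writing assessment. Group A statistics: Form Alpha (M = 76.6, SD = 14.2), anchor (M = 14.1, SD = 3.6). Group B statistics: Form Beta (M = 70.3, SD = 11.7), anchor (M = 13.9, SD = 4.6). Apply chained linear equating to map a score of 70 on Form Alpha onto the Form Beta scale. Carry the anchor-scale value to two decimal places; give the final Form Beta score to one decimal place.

66.6

Form Alpha → anchor (Group A): v = (3.6/14.2)(70 − 76.6) + 14.1 = 12.43
anchor → Form Beta (Group B): y = (11.7/4.6)(12.43 − 13.9) + 70.3 = 66.6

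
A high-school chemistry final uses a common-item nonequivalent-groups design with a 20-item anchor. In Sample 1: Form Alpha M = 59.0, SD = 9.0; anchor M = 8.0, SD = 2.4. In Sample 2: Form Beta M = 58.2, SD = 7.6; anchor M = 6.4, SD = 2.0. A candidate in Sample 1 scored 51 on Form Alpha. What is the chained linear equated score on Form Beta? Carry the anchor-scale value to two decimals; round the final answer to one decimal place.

Form Alpha → anchor (Sample 1): v = (2.4/9.0)(51 − 59.0) + 8.0 = 5.87
anchor → Form Beta (Sample 2): y = (7.6/2.0)(5.87 − 6.4) + 58.2 = 56.2

56.2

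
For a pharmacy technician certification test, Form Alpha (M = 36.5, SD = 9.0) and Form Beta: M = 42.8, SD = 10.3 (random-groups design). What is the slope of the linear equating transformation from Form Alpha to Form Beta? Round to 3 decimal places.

1.144

A = SD_Y / SD_X = 10.3 / 9.0 = 1.144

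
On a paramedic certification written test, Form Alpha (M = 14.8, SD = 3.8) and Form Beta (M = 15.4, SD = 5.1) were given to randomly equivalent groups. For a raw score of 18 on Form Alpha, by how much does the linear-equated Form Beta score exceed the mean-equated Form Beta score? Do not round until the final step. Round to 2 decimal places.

1.09

Mean-equated: 18 + (15.4 − 14.8) = 18.60
Linear-equated: (5.1/3.8)(18 − 14.8) + 15.4 = 19.695
Difference = 19.695 − 18.60 = 1.09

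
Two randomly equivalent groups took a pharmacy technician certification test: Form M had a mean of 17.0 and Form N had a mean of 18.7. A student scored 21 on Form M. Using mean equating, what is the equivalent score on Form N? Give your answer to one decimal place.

Mean equating: y = x + (M_Y − M_X) = 21 + (18.7 − 17.0) = 22.7

22.7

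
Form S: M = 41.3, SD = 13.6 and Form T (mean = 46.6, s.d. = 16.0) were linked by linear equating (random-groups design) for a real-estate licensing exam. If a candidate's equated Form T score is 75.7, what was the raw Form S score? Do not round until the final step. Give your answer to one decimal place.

66.0

Invert y = (SD_Y/SD_X)(x − M_X) + M_Y:
x = (SD_X/SD_Y)(y − M_Y) + M_X = (13.6/16.0)(75.7 − 46.6) + 41.3
x = 0.850000 × 29.100 + 41.3 = 66.0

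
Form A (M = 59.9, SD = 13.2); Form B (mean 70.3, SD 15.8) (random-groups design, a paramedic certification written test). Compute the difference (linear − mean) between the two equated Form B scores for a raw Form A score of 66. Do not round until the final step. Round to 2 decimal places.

Mean-equated: 66 + (70.3 − 59.9) = 76.40
Linear-equated: (15.8/13.2)(66 − 59.9) + 70.3 = 77.602
Difference = 77.602 − 76.40 = 1.20

1.20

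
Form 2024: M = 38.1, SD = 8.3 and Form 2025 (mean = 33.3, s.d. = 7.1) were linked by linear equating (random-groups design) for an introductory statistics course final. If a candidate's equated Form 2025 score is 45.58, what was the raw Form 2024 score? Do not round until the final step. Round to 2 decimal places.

Invert y = (SD_Y/SD_X)(x − M_X) + M_Y:
x = (SD_X/SD_Y)(y − M_Y) + M_X = (8.3/7.1)(45.58 − 33.3) + 38.1
x = 1.169014 × 12.280 + 38.1 = 52.46

52.46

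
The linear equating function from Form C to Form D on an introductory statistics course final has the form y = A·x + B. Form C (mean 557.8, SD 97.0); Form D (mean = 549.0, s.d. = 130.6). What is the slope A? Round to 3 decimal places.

A = SD_Y / SD_X = 130.6 / 97.0 = 1.346

1.346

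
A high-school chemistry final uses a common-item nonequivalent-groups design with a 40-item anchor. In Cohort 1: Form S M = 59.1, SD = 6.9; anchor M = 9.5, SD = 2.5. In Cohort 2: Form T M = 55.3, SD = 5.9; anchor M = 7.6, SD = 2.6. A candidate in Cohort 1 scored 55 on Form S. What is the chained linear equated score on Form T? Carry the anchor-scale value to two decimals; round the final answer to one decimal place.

Form S → anchor (Cohort 1): v = (2.5/6.9)(55 − 59.1) + 9.5 = 8.01
anchor → Form T (Cohort 2): y = (5.9/2.6)(8.01 − 7.6) + 55.3 = 56.2

56.2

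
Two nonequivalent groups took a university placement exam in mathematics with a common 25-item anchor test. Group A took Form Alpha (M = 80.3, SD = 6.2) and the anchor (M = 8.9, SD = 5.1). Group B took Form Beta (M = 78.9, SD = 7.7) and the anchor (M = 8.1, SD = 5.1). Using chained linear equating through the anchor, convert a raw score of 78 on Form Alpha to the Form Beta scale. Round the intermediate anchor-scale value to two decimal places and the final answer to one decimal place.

77.3

Form Alpha → anchor (Group A): v = (5.1/6.2)(78 − 80.3) + 8.9 = 7.01
anchor → Form Beta (Group B): y = (7.7/5.1)(7.01 − 8.1) + 78.9 = 77.3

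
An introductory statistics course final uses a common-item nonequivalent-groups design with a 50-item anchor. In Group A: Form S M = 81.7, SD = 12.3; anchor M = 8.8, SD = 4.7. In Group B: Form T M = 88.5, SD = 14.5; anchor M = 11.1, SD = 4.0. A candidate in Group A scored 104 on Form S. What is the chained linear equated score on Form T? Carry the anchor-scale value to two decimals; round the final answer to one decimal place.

111.0

Form S → anchor (Group A): v = (4.7/12.3)(104 − 81.7) + 8.8 = 17.32
anchor → Form T (Group B): y = (14.5/4.0)(17.32 − 11.1) + 88.5 = 111.0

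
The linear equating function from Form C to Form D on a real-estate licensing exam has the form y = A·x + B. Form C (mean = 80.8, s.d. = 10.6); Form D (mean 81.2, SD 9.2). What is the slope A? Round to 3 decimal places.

A = SD_Y / SD_X = 9.2 / 10.6 = 0.868

0.868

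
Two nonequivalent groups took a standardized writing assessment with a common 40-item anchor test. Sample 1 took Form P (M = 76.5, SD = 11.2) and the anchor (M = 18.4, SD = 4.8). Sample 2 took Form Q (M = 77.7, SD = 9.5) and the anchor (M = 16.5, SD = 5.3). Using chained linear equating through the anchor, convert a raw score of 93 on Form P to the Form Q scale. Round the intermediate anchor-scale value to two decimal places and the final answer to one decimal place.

Form P → anchor (Sample 1): v = (4.8/11.2)(93 − 76.5) + 18.4 = 25.47
anchor → Form Q (Sample 2): y = (9.5/5.3)(25.47 − 16.5) + 77.7 = 93.8

93.8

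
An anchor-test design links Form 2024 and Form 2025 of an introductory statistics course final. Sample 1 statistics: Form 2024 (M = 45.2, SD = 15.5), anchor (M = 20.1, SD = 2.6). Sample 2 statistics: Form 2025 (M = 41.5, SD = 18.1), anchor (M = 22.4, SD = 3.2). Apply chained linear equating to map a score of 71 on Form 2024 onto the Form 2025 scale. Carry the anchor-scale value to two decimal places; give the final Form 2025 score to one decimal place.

Form 2024 → anchor (Sample 1): v = (2.6/15.5)(71 − 45.2) + 20.1 = 24.43
anchor → Form 2025 (Sample 2): y = (18.1/3.2)(24.43 − 22.4) + 41.5 = 53.0

53.0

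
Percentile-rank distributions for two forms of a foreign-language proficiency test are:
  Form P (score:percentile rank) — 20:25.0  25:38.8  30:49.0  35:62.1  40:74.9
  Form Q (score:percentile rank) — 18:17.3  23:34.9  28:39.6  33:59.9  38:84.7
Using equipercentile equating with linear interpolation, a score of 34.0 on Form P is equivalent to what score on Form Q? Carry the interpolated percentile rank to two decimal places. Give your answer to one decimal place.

PR of 34.0 on Form P: 49.0 + (34.0 − 30)/(35 − 30) × (62.1 − 49.0) = 59.48
On Form Q, PR 59.48 falls between score 28 (PR 39.6) and 33 (PR 59.9).
Interpolate: 28 + (59.48 − 39.6)/(59.9 − 39.6) × (33 − 28) = 32.9

32.9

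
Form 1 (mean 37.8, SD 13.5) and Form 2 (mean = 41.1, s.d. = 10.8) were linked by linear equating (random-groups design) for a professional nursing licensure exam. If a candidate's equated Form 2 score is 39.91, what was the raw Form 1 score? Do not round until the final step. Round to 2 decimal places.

36.31

Invert y = (SD_Y/SD_X)(x − M_X) + M_Y:
x = (SD_X/SD_Y)(y − M_Y) + M_X = (13.5/10.8)(39.91 − 41.1) + 37.8
x = 1.250000 × -1.190 + 37.8 = 36.31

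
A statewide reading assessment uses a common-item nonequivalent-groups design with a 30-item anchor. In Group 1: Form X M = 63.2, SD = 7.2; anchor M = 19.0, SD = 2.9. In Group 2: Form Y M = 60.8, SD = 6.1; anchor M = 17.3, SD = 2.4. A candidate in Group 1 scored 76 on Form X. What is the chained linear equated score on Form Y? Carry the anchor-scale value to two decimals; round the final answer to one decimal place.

Form X → anchor (Group 1): v = (2.9/7.2)(76 − 63.2) + 19.0 = 24.16
anchor → Form Y (Group 2): y = (6.1/2.4)(24.16 − 17.3) + 60.8 = 78.2

78.2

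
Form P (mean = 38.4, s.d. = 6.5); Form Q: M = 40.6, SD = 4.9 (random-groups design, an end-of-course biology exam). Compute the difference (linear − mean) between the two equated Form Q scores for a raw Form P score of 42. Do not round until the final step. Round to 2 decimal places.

Mean-equated: 42 + (40.6 − 38.4) = 44.20
Linear-equated: (4.9/6.5)(42 − 38.4) + 40.6 = 43.314
Difference = 43.314 − 44.20 = -0.89

-0.89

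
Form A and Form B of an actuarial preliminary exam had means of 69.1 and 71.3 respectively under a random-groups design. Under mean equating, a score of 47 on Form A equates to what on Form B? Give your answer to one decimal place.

49.2

Mean equating: y = x + (M_Y − M_X) = 47 + (71.3 − 69.1) = 49.2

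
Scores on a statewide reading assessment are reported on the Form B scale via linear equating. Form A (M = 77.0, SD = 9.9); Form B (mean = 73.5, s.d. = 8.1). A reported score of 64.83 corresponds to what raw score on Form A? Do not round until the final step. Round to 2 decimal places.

66.40

Invert y = (SD_Y/SD_X)(x − M_X) + M_Y:
x = (SD_X/SD_Y)(y − M_Y) + M_X = (9.9/8.1)(64.83 − 73.5) + 77.0
x = 1.222222 × -8.670 + 77.0 = 66.40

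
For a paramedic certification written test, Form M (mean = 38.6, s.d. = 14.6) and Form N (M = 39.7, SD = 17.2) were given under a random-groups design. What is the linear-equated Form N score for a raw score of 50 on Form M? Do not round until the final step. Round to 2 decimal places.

Linear equating: y = (SD_Y/SD_X)(x − M_X) + M_Y
y = (17.2/14.6)(50 − 38.6) + 39.7
y = 1.178082 × 11.4 + 39.7 = 13.4301 + 39.7 = 53.13

53.13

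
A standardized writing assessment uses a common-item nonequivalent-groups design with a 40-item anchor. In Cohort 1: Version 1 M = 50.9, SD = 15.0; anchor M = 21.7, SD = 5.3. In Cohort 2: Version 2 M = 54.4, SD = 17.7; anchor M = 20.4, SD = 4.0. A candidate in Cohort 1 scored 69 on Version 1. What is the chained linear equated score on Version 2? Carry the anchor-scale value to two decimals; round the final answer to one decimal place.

Version 1 → anchor (Cohort 1): v = (5.3/15.0)(69 − 50.9) + 21.7 = 28.10
anchor → Version 2 (Cohort 2): y = (17.7/4.0)(28.10 − 20.4) + 54.4 = 88.5

88.5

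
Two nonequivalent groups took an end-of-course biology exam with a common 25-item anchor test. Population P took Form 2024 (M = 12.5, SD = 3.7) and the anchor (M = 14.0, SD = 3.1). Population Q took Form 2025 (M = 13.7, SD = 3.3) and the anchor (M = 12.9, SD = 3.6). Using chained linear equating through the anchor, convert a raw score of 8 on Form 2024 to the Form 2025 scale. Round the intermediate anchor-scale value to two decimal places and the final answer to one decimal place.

Form 2024 → anchor (Population P): v = (3.1/3.7)(8 − 12.5) + 14.0 = 10.23
anchor → Form 2025 (Population Q): y = (3.3/3.6)(10.23 − 12.9) + 13.7 = 11.3

11.3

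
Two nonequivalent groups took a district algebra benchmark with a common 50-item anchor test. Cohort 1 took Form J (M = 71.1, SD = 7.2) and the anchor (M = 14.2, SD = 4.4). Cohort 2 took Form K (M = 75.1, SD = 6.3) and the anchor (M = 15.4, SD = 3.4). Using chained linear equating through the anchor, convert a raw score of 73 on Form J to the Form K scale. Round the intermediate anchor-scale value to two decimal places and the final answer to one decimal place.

Form J → anchor (Cohort 1): v = (4.4/7.2)(73 − 71.1) + 14.2 = 15.36
anchor → Form K (Cohort 2): y = (6.3/3.4)(15.36 − 15.4) + 75.1 = 75.0

75.0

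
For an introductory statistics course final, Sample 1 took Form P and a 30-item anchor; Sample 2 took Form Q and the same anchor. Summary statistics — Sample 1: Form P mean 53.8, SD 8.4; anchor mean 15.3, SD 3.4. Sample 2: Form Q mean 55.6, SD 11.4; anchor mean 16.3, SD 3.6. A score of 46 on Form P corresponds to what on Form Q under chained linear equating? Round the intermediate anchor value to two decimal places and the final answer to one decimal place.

Form P → anchor (Sample 1): v = (3.4/8.4)(46 − 53.8) + 15.3 = 12.14
anchor → Form Q (Sample 2): y = (11.4/3.6)(12.14 − 16.3) + 55.6 = 42.4

42.4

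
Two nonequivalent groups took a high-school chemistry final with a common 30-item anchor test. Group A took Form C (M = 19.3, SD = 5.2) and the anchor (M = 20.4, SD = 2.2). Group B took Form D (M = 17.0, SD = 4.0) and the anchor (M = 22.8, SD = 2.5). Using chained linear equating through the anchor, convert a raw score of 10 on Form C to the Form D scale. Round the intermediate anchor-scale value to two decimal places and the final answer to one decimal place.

6.9

Form C → anchor (Group A): v = (2.2/5.2)(10 − 19.3) + 20.4 = 16.47
anchor → Form D (Group B): y = (4.0/2.5)(16.47 − 22.8) + 17.0 = 6.9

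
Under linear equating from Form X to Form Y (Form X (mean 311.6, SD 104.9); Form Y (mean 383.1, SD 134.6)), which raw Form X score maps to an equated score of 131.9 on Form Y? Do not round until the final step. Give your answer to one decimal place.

Invert y = (SD_Y/SD_X)(x − M_X) + M_Y:
x = (SD_X/SD_Y)(y − M_Y) + M_X = (104.9/134.6)(131.9 − 383.1) + 311.6
x = 0.779346 × -251.200 + 311.6 = 115.8

115.8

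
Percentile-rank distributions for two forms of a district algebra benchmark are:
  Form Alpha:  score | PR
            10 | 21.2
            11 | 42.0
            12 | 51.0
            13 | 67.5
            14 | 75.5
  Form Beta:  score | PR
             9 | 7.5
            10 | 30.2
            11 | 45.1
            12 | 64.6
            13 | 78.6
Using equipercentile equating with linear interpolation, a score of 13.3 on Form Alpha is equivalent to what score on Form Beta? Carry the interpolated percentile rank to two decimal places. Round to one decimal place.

PR of 13.3 on Form Alpha: 67.5 + (13.3 − 13)/(14 − 13) × (75.5 − 67.5) = 69.90
On Form Beta, PR 69.90 falls between score 12 (PR 64.6) and 13 (PR 78.6).
Interpolate: 12 + (69.90 − 64.6)/(78.6 − 64.6) × (13 − 12) = 12.4

12.4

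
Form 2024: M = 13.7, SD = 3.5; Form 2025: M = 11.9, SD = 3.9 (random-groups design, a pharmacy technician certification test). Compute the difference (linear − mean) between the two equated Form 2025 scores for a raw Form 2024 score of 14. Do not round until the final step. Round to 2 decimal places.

Mean-equated: 14 + (11.9 − 13.7) = 12.20
Linear-equated: (3.9/3.5)(14 − 13.7) + 11.9 = 12.234
Difference = 12.234 − 12.20 = 0.03

0.03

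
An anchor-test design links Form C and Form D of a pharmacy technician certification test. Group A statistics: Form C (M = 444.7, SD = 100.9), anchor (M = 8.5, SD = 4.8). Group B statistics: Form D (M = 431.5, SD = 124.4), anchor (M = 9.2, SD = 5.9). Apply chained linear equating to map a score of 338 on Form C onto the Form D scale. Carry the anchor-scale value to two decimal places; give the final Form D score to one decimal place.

309.6

Form C → anchor (Group A): v = (4.8/100.9)(338 − 444.7) + 8.5 = 3.42
anchor → Form D (Group B): y = (124.4/5.9)(3.42 − 9.2) + 431.5 = 309.6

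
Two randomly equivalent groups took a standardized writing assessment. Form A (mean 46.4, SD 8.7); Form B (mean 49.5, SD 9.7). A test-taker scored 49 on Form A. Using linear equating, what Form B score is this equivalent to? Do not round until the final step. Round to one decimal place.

Linear equating: y = (SD_Y/SD_X)(x − M_X) + M_Y
y = (9.7/8.7)(49 − 46.4) + 49.5
y = 1.114943 × 2.6 + 49.5 = 2.8989 + 49.5 = 52.4

52.4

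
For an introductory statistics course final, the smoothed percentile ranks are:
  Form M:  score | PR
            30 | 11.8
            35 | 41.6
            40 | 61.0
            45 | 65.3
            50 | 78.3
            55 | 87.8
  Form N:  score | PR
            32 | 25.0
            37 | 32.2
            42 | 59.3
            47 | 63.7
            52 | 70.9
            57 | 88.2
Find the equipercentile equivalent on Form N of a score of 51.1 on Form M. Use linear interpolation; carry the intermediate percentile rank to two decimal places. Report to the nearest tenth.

PR of 51.1 on Form M: 78.3 + (51.1 − 50)/(55 − 50) × (87.8 − 78.3) = 80.39
On Form N, PR 80.39 falls between score 52 (PR 70.9) and 57 (PR 88.2).
Interpolate: 52 + (80.39 − 70.9)/(88.2 − 70.9) × (57 − 52) = 54.7

54.7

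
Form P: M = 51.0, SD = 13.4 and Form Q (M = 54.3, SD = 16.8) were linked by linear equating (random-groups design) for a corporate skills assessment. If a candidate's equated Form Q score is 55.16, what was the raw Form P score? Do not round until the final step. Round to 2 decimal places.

51.69

Invert y = (SD_Y/SD_X)(x − M_X) + M_Y:
x = (SD_X/SD_Y)(y − M_Y) + M_X = (13.4/16.8)(55.16 − 54.3) + 51.0
x = 0.797619 × 0.860 + 51.0 = 51.69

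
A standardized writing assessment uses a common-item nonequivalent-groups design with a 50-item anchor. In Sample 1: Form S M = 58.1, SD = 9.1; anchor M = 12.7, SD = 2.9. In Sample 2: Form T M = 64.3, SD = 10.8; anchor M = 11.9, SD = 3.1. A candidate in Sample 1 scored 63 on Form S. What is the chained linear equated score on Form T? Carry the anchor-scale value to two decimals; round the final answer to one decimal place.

Form S → anchor (Sample 1): v = (2.9/9.1)(63 − 58.1) + 12.7 = 14.26
anchor → Form T (Sample 2): y = (10.8/3.1)(14.26 − 11.9) + 64.3 = 72.5

72.5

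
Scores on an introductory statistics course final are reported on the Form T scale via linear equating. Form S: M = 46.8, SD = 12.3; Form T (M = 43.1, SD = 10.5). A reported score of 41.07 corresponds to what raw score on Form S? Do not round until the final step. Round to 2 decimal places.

Invert y = (SD_Y/SD_X)(x − M_X) + M_Y:
x = (SD_X/SD_Y)(y − M_Y) + M_X = (12.3/10.5)(41.07 − 43.1) + 46.8
x = 1.171429 × -2.030 + 46.8 = 44.42

44.42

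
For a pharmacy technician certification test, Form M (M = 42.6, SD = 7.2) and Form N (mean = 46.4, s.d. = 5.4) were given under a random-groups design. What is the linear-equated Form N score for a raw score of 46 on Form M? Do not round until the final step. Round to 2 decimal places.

48.95

Linear equating: y = (SD_Y/SD_X)(x − M_X) + M_Y
y = (5.4/7.2)(46 − 42.6) + 46.4
y = 0.750000 × 3.4 + 46.4 = 2.5500 + 46.4 = 48.95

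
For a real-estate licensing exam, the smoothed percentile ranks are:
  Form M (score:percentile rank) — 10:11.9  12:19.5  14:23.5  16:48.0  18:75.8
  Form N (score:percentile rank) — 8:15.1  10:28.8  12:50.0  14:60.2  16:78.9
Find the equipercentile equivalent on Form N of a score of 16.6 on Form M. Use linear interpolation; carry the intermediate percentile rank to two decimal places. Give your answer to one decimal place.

13.2

PR of 16.6 on Form M: 48.0 + (16.6 − 16)/(18 − 16) × (75.8 − 48.0) = 56.34
On Form N, PR 56.34 falls between score 12 (PR 50.0) and 14 (PR 60.2).
Interpolate: 12 + (56.34 − 50.0)/(60.2 − 50.0) × (14 − 12) = 13.2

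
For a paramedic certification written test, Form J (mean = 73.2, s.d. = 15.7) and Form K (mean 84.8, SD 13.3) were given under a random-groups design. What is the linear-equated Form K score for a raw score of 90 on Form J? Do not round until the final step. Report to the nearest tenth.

Linear equating: y = (SD_Y/SD_X)(x − M_X) + M_Y
y = (13.3/15.7)(90 − 73.2) + 84.8
y = 0.847134 × 16.8 + 84.8 = 14.2318 + 84.8 = 99.0

99.0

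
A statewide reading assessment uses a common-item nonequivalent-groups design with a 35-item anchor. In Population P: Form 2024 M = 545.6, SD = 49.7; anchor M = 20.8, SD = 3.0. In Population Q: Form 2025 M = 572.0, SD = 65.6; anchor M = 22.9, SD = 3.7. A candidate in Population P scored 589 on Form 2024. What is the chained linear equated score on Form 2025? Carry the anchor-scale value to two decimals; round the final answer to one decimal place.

Form 2024 → anchor (Population P): v = (3.0/49.7)(589 − 545.6) + 20.8 = 23.42
anchor → Form 2025 (Population Q): y = (65.6/3.7)(23.42 − 22.9) + 572.0 = 581.2

581.2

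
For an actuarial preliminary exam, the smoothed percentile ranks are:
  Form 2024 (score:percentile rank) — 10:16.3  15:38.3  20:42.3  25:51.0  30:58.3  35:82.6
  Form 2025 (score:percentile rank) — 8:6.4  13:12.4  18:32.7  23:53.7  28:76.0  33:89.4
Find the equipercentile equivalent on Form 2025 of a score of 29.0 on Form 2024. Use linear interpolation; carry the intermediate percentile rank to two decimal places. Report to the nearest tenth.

23.7

PR of 29.0 on Form 2024: 51.0 + (29.0 − 25)/(30 − 25) × (58.3 − 51.0) = 56.84
On Form 2025, PR 56.84 falls between score 23 (PR 53.7) and 28 (PR 76.0).
Interpolate: 23 + (56.84 − 53.7)/(76.0 − 53.7) × (28 − 23) = 23.7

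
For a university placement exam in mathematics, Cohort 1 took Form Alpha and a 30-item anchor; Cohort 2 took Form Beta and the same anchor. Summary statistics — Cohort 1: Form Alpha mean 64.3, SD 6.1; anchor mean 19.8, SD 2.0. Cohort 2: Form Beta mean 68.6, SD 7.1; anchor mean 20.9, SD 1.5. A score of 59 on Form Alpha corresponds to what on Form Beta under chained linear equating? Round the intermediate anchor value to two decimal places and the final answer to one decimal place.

Form Alpha → anchor (Cohort 1): v = (2.0/6.1)(59 − 64.3) + 19.8 = 18.06
anchor → Form Beta (Cohort 2): y = (7.1/1.5)(18.06 − 20.9) + 68.6 = 55.2

55.2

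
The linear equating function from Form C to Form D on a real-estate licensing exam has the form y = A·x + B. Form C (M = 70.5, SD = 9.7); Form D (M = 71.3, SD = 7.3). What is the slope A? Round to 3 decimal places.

0.753

A = SD_Y / SD_X = 7.3 / 9.7 = 0.753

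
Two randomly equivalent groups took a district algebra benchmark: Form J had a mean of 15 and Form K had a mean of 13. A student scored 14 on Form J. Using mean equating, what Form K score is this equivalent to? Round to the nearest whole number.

12

Mean equating: y = x + (M_Y − M_X) = 14 + (13 − 15) = 12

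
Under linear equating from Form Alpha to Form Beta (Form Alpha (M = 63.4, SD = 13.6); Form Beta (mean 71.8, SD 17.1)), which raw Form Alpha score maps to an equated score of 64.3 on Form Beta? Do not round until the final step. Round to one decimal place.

57.4

Invert y = (SD_Y/SD_X)(x − M_X) + M_Y:
x = (SD_X/SD_Y)(y − M_Y) + M_X = (13.6/17.1)(64.3 − 71.8) + 63.4
x = 0.795322 × -7.500 + 63.4 = 57.4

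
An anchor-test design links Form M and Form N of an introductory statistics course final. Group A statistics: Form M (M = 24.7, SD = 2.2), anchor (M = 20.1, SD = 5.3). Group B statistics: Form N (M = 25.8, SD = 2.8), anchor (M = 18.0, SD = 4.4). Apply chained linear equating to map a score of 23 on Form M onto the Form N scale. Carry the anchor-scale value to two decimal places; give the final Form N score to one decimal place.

24.5

Form M → anchor (Group A): v = (5.3/2.2)(23 − 24.7) + 20.1 = 16.00
anchor → Form N (Group B): y = (2.8/4.4)(16.00 − 18.0) + 25.8 = 24.5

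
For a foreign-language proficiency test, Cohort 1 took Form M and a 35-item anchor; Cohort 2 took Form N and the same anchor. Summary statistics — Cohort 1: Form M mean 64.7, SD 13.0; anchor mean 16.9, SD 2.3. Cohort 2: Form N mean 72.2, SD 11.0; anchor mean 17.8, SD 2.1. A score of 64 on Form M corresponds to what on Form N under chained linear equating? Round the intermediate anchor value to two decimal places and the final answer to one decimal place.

66.9

Form M → anchor (Cohort 1): v = (2.3/13.0)(64 − 64.7) + 16.9 = 16.78
anchor → Form N (Cohort 2): y = (11.0/2.1)(16.78 − 17.8) + 72.2 = 66.9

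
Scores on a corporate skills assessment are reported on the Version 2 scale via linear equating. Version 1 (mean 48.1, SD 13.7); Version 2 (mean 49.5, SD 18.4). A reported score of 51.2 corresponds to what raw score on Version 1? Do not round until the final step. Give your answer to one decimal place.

Invert y = (SD_Y/SD_X)(x − M_X) + M_Y:
x = (SD_X/SD_Y)(y − M_Y) + M_X = (13.7/18.4)(51.2 − 49.5) + 48.1
x = 0.744565 × 1.700 + 48.1 = 49.4

49.4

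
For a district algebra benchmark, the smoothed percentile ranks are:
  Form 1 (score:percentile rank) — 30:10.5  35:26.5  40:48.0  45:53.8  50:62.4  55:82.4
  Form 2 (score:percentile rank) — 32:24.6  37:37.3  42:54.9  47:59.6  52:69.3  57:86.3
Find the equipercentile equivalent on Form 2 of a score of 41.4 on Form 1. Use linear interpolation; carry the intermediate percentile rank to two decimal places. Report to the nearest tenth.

PR of 41.4 on Form 1: 48.0 + (41.4 − 40)/(45 − 40) × (53.8 − 48.0) = 49.62
On Form 2, PR 49.62 falls between score 37 (PR 37.3) and 42 (PR 54.9).
Interpolate: 37 + (49.62 − 37.3)/(54.9 − 37.3) × (42 − 37) = 40.5

40.5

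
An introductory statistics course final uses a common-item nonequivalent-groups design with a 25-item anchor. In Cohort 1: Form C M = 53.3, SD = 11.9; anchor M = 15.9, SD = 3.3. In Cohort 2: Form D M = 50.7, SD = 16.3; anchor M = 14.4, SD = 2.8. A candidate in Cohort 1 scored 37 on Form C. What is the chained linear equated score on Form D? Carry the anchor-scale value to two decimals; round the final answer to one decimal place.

33.1

Form C → anchor (Cohort 1): v = (3.3/11.9)(37 − 53.3) + 15.9 = 11.38
anchor → Form D (Cohort 2): y = (16.3/2.8)(11.38 − 14.4) + 50.7 = 33.1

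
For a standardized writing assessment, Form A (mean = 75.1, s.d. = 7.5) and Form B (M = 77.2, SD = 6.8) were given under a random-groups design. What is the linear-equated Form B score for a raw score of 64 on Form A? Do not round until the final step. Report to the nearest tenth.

Linear equating: y = (SD_Y/SD_X)(x − M_X) + M_Y
y = (6.8/7.5)(64 − 75.1) + 77.2
y = 0.906667 × -11.1 + 77.2 = -10.0640 + 77.2 = 67.1

67.1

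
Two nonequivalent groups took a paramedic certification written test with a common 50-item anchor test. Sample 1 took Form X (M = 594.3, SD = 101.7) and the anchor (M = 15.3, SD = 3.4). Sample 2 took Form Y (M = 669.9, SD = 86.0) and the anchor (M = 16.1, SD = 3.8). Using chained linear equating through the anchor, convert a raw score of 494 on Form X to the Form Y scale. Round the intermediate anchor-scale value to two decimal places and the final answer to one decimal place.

576.0

Form X → anchor (Sample 1): v = (3.4/101.7)(494 − 594.3) + 15.3 = 11.95
anchor → Form Y (Sample 2): y = (86.0/3.8)(11.95 − 16.1) + 669.9 = 576.0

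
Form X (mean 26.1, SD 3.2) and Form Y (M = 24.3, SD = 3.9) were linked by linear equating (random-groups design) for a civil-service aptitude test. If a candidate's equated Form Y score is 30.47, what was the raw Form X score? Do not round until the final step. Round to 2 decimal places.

Invert y = (SD_Y/SD_X)(x − M_X) + M_Y:
x = (SD_X/SD_Y)(y − M_Y) + M_X = (3.2/3.9)(30.47 − 24.3) + 26.1
x = 0.820513 × 6.170 + 26.1 = 31.16

31.16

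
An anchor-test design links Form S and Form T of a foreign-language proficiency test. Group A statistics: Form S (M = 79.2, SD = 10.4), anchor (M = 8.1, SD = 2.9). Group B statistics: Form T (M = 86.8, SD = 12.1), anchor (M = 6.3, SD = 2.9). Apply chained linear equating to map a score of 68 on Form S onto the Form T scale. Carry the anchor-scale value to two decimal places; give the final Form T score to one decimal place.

Form S → anchor (Group A): v = (2.9/10.4)(68 − 79.2) + 8.1 = 4.98
anchor → Form T (Group B): y = (12.1/2.9)(4.98 − 6.3) + 86.8 = 81.3

81.3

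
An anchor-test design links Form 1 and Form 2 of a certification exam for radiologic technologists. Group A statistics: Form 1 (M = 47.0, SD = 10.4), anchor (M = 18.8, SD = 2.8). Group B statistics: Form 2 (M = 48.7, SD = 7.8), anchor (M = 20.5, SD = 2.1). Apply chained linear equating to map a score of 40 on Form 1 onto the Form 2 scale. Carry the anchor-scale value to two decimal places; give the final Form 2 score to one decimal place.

35.4

Form 1 → anchor (Group A): v = (2.8/10.4)(40 − 47.0) + 18.8 = 16.92
anchor → Form 2 (Group B): y = (7.8/2.1)(16.92 − 20.5) + 48.7 = 35.4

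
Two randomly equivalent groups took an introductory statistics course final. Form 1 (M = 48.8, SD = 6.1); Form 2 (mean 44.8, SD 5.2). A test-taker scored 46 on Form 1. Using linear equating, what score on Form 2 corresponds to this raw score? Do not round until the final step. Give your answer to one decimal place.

Linear equating: y = (SD_Y/SD_X)(x − M_X) + M_Y
y = (5.2/6.1)(46 − 48.8) + 44.8
y = 0.852459 × -2.8 + 44.8 = -2.3869 + 44.8 = 42.4

42.4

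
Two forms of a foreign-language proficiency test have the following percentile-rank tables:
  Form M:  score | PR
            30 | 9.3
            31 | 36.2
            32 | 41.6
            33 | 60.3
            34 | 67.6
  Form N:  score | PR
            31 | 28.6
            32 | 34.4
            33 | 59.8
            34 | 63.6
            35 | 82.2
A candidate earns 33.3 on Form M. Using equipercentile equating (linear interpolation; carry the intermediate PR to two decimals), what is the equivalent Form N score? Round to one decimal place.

PR of 33.3 on Form M: 60.3 + (33.3 − 33)/(34 − 33) × (67.6 − 60.3) = 62.49
On Form N, PR 62.49 falls between score 33 (PR 59.8) and 34 (PR 63.6).
Interpolate: 33 + (62.49 − 59.8)/(63.6 − 59.8) × (34 − 33) = 33.7

33.7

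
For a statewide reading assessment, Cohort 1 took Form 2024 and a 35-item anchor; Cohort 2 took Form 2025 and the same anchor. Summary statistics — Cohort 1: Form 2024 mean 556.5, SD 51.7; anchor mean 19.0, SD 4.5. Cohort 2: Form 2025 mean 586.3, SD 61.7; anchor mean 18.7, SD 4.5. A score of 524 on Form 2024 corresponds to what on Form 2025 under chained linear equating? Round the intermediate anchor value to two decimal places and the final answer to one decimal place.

Form 2024 → anchor (Cohort 1): v = (4.5/51.7)(524 − 556.5) + 19.0 = 16.17
anchor → Form 2025 (Cohort 2): y = (61.7/4.5)(16.17 − 18.7) + 586.3 = 551.6

551.6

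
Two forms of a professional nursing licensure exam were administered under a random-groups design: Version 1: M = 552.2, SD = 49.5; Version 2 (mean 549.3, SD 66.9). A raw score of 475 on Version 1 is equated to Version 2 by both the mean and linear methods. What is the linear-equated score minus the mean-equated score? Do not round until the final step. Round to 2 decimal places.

-27.14

Mean-equated: 475 + (549.3 − 552.2) = 472.10
Linear-equated: (66.9/49.5)(475 − 552.2) + 549.3 = 444.963
Difference = 444.963 − 472.10 = -27.14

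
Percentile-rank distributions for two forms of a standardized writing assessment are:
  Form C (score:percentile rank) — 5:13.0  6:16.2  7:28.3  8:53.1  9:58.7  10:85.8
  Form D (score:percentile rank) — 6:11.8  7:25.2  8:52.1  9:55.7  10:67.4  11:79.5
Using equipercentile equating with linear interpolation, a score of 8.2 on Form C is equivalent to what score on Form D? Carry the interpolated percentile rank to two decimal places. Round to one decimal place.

PR of 8.2 on Form C: 53.1 + (8.2 − 8)/(9 − 8) × (58.7 − 53.1) = 54.22
On Form D, PR 54.22 falls between score 8 (PR 52.1) and 9 (PR 55.7).
Interpolate: 8 + (54.22 − 52.1)/(55.7 − 52.1) × (9 − 8) = 8.6

8.6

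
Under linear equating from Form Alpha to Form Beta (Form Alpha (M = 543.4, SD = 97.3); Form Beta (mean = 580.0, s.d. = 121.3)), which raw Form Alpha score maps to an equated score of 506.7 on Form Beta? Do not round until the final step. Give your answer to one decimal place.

Invert y = (SD_Y/SD_X)(x − M_X) + M_Y:
x = (SD_X/SD_Y)(y − M_Y) + M_X = (97.3/121.3)(506.7 − 580.0) + 543.4
x = 0.802143 × -73.300 + 543.4 = 484.6

484.6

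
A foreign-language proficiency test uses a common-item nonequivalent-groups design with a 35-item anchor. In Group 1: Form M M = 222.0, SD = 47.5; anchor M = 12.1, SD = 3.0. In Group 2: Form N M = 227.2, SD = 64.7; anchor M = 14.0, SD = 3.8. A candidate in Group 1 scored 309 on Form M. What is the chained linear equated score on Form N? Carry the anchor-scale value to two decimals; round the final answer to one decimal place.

Form M → anchor (Group 1): v = (3.0/47.5)(309 − 222.0) + 12.1 = 17.59
anchor → Form N (Group 2): y = (64.7/3.8)(17.59 − 14.0) + 227.2 = 288.3

288.3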